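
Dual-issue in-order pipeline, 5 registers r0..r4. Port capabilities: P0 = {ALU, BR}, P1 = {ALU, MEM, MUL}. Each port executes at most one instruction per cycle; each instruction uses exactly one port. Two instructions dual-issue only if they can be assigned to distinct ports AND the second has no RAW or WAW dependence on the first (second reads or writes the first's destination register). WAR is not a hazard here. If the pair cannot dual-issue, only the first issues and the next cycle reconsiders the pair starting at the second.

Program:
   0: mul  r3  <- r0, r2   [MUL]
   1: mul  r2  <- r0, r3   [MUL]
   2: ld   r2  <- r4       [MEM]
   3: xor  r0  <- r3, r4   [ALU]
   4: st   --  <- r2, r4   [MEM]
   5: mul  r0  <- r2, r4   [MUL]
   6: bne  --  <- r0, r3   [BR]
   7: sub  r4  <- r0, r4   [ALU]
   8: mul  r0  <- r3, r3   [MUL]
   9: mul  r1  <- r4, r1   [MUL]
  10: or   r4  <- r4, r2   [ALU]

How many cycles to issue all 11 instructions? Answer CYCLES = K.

CYCLES = 8

t=0 i0:mul ; no-port MUL/MUL
t=1 i1:mul ; no-port MUL/MEM
t=2 i2&i3:ld xor ; pair
t=3 i4:st ; no-port MEM/MUL
t=4 i5:mul ; RAW r0
t=5 i6&i7:bne sub ; pair
t=6 i8:mul ; no-port MUL/MUL
t=7 i9&i10:mul or ; pair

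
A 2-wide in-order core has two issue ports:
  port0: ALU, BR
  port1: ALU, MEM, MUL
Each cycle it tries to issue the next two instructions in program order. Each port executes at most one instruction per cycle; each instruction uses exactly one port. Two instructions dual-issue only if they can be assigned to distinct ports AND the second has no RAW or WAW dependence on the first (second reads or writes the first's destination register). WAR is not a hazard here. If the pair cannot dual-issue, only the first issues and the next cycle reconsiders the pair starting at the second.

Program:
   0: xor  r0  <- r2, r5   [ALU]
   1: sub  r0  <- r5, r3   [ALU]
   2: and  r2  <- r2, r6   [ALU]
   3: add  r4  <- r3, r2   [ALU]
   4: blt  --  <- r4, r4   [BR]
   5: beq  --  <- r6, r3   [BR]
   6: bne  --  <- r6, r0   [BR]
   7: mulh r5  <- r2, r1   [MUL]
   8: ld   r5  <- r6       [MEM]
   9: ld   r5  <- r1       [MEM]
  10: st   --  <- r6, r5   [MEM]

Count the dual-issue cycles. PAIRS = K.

PAIRS = 2

  cy0 -> i0 (xor) WAW r0
  cy1 -> i1&i2 (sub+and) 2-wide
  cy2 -> i3 (add) RAW r4
  cy3 -> i4 (blt) no-port BR/BR
  cy4 -> i5 (beq) no-port BR/BR
  cy5 -> i6&i7 (bne+mulh) 2-wide
  cy6 -> i8 (ld) no-port MEM/MEM
  cy7 -> i9 (ld) no-port MEM/MEM
  cy8 -> i10 (st) tail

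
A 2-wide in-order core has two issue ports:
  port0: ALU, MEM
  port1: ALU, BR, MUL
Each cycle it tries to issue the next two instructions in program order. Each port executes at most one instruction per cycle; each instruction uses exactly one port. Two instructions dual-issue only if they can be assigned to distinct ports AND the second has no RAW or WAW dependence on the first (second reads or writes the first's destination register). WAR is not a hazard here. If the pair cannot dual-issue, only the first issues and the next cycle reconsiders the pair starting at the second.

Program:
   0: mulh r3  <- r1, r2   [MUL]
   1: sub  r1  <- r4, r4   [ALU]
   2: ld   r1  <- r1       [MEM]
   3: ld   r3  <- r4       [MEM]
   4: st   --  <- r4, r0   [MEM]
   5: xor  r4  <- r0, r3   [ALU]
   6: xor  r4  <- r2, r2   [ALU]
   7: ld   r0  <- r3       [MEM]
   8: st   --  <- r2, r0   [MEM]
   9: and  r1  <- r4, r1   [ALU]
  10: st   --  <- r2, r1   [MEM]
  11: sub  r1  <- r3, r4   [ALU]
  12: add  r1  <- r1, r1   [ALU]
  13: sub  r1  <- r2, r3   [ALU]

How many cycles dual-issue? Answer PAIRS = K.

#0 head=0: mulh;sub i0,i1 2-wide
#1 head=2: ld i2 no-port MEM/MEM
#2 head=3: ld i3 no-port MEM/MEM
#3 head=4: st;xor i4,i5 2-wide
#4 head=6: xor;ld i6,i7 2-wide
#5 head=8: st;and i8,i9 2-wide
#6 head=10: st;sub i10,i11 2-wide
#7 head=12: add i12 WAW r1
#8 head=13: sub i13 tail

PAIRS = 5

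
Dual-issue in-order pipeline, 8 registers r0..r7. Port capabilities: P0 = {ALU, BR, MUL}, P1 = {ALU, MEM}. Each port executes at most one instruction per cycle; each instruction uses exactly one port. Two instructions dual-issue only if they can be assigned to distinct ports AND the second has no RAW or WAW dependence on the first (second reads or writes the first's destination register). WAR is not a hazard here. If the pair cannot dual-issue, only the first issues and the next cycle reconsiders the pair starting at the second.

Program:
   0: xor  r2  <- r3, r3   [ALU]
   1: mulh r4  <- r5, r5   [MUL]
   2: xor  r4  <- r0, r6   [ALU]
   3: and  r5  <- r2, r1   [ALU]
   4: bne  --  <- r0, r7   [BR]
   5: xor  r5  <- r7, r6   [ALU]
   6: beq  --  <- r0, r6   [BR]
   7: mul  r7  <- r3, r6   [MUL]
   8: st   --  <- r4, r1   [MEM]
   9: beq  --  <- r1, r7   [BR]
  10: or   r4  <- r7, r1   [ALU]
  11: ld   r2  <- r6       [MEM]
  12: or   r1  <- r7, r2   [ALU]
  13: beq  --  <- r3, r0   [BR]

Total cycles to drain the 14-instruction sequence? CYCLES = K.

CYCLES = 8

  cy0 -> i0+i1 (xor+mulh) 2-wide
  cy1 -> i2+i3 (xor+and) 2-wide
  cy2 -> i4+i5 (bne+xor) 2-wide
  cy3 -> i6 (beq) no-port BR/MUL
  cy4 -> i7+i8 (mul+st) 2-wide
  cy5 -> i9+i10 (beq+or) 2-wide
  cy6 -> i11 (ld) RAW r2
  cy7 -> i12+i13 (or+beq) 2-wide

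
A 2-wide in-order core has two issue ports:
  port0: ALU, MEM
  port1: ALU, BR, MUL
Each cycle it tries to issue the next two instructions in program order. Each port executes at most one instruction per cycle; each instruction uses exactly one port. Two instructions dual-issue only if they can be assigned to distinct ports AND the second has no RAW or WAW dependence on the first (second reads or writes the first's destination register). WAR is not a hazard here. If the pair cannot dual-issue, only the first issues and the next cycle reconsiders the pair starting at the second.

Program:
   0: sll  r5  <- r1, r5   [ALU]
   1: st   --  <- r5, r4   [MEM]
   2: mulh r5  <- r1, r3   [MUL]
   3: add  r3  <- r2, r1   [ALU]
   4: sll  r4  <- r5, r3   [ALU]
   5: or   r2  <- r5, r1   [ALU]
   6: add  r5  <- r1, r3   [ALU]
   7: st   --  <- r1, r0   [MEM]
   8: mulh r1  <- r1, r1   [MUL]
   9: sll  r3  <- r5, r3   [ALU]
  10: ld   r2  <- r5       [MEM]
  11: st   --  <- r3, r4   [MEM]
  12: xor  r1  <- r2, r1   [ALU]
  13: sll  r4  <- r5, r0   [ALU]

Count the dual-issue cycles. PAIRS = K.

c0: i0 sll  RAW r5
c1: i1+i2 st/mulh  dual
c2: i3 add  RAW r3
c3: i4+i5 sll/or  dual
c4: i6+i7 add/st  dual
c5: i8+i9 mulh/sll  dual
c6: i10 ld  no-port MEM/MEM
c7: i11+i12 st/xor  dual
c8: i13 sll  tail

PAIRS = 5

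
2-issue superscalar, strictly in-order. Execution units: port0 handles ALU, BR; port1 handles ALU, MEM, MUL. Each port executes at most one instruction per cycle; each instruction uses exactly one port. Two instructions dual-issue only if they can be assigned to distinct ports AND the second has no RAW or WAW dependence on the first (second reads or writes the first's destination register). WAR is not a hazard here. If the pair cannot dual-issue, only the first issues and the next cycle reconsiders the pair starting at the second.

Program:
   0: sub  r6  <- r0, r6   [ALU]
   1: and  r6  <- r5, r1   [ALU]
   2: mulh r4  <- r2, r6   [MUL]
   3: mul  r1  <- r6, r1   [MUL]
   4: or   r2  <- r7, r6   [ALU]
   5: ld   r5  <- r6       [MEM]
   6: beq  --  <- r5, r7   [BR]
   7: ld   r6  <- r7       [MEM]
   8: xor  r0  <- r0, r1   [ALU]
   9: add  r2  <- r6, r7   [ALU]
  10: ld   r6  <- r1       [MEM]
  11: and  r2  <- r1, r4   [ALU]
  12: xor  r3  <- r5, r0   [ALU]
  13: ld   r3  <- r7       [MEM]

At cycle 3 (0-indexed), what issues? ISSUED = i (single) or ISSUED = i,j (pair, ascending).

t=0 i0:sub ; WAW r6
t=1 i1:and ; RAW r6
t=2 i2:mulh ; no-port MUL/MUL
t=3 i3/i4:mul or ; dual
t=4 i5:ld ; RAW r5
t=5 i6/i7:beq ld ; dual
t=6 i8/i9:xor add ; dual
t=7 i10/i11:ld and ; dual
t=8 i12:xor ; WAW r3
t=9 i13:ld ; tail

ISSUED = 3,4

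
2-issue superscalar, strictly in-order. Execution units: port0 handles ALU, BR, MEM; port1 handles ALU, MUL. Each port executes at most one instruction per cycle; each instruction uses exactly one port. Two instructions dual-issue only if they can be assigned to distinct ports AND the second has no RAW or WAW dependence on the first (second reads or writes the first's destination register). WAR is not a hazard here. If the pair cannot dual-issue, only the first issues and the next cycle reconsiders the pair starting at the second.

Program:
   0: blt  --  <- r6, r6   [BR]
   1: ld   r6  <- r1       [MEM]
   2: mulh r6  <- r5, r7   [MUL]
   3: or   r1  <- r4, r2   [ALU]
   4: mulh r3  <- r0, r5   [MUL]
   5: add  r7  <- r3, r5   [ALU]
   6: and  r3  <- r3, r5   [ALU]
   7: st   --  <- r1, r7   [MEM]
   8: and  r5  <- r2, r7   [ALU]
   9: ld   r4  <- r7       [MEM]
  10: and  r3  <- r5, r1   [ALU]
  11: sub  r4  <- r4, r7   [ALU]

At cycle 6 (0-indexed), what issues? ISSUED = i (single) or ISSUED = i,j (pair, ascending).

0. blt.BR @i0  | no-port BR/MEM
1. ld.MEM @i1  | WAW r6
2. mulh.MUL;or.ALU @i2/i3  | dual
3. mulh.MUL @i4  | RAW r3
4. add.ALU;and.ALU @i5/i6  | dual
5. st.MEM;and.ALU @i7/i8  | dual
6. ld.MEM;and.ALU @i9/i10  | dual
7. sub.ALU @i11  | tail

ISSUED = 9,10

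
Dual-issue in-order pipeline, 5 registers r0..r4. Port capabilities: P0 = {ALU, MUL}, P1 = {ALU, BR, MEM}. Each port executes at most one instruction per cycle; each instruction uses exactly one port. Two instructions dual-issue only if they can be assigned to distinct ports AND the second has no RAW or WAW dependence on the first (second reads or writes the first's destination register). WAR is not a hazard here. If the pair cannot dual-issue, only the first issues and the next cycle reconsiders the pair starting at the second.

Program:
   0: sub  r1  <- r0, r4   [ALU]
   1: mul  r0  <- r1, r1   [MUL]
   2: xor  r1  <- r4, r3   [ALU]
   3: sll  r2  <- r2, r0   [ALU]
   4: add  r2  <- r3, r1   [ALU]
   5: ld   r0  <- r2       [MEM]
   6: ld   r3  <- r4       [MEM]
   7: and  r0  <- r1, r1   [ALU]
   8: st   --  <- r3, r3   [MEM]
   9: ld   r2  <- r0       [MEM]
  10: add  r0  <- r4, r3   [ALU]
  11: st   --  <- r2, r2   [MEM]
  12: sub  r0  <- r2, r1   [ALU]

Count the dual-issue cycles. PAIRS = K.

PAIRS = 4

c0: i0 sub.ALU  RAW r1
c1: i1/i2 mul.MUL xor.ALU  dual
c2: i3 sll.ALU  WAW r2
c3: i4 add.ALU  RAW r2
c4: i5 ld.MEM  no-port MEM/MEM
c5: i6/i7 ld.MEM and.ALU  dual
c6: i8 st.MEM  no-port MEM/MEM
c7: i9/i10 ld.MEM add.ALU  dual
c8: i11/i12 st.MEM sub.ALU  dual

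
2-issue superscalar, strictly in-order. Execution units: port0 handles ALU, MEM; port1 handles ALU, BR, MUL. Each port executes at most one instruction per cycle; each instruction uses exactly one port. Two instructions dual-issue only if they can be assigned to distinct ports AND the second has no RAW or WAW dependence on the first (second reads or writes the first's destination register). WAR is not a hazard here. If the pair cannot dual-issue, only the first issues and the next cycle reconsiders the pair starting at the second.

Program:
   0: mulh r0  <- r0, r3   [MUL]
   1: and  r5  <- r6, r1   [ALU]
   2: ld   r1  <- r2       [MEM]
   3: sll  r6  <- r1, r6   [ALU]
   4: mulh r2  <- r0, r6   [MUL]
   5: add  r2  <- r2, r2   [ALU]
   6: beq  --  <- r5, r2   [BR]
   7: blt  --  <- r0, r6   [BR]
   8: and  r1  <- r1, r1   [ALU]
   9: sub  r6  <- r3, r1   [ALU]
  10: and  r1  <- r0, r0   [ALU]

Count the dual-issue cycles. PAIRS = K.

  cy0 -> i0,i1 (mulh/and) 2-wide
  cy1 -> i2 (ld) RAW r1
  cy2 -> i3 (sll) RAW r6
  cy3 -> i4 (mulh) RAW+WAW r2
  cy4 -> i5 (add) RAW r2
  cy5 -> i6 (beq) no-port BR/BR
  cy6 -> i7,i8 (blt/and) 2-wide
  cy7 -> i9,i10 (sub/and) 2-wide

PAIRS = 3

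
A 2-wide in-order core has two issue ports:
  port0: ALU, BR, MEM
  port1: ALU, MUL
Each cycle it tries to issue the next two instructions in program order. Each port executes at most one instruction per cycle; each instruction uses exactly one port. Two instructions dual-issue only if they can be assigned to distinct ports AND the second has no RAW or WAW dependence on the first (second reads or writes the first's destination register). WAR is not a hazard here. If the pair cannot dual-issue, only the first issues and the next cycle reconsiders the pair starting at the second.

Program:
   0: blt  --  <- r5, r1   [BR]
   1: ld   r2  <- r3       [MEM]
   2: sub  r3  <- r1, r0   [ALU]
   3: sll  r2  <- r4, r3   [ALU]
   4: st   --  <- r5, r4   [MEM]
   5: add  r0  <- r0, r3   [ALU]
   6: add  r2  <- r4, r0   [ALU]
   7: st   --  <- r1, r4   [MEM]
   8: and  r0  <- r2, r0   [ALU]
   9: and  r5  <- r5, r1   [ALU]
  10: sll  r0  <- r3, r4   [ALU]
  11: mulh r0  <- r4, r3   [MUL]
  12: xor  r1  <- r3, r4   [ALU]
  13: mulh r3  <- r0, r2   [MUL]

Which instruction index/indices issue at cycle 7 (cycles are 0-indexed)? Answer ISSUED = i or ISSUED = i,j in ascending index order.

t=0 i0:blt.BR ; no-port BR/MEM
t=1 i1+i2:ld.MEM/sub.ALU ; pair
t=2 i3+i4:sll.ALU/st.MEM ; pair
t=3 i5:add.ALU ; RAW r0
t=4 i6+i7:add.ALU/st.MEM ; pair
t=5 i8+i9:and.ALU/and.ALU ; pair
t=6 i10:sll.ALU ; WAW r0
t=7 i11+i12:mulh.MUL/xor.ALU ; pair
t=8 i13:mulh.MUL ; tail

ISSUED = 11,12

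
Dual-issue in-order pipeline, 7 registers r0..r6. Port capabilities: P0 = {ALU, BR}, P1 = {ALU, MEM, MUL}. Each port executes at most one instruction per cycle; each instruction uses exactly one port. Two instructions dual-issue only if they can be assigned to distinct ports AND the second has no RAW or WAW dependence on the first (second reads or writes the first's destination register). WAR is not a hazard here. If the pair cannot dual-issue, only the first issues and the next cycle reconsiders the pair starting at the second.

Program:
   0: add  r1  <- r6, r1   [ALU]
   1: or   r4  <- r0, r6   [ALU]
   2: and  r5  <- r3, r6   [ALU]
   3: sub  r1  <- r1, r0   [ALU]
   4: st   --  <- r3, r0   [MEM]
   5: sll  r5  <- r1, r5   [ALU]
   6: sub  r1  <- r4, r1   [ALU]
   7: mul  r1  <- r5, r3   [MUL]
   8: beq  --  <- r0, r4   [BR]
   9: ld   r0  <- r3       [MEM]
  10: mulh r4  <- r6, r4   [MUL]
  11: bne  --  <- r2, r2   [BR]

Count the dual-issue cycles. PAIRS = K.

PAIRS = 5

c0: i0,i1 add.ALU or.ALU  pair
c1: i2,i3 and.ALU sub.ALU  pair
c2: i4,i5 st.MEM sll.ALU  pair
c3: i6 sub.ALU  WAW r1
c4: i7,i8 mul.MUL beq.BR  pair
c5: i9 ld.MEM  no-port MEM/MUL
c6: i10,i11 mulh.MUL bne.BR  pair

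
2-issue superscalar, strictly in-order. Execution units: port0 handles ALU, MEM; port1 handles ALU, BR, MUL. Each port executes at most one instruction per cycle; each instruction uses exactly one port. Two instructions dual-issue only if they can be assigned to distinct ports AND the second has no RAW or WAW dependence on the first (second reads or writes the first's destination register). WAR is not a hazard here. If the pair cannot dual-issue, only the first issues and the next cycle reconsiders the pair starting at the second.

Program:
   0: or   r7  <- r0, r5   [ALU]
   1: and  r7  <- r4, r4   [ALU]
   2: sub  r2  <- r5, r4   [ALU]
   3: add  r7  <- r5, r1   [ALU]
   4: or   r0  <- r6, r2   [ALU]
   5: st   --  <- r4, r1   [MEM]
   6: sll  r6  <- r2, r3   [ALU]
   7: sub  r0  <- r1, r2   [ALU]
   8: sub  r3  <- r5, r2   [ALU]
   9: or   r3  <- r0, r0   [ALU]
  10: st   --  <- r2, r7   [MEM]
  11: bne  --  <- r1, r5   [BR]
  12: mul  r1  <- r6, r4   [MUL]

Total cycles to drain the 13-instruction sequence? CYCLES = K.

t=0 i0:or ; WAW r7
t=1 i1&i2:and;sub ; dual
t=2 i3&i4:add;or ; dual
t=3 i5&i6:st;sll ; dual
t=4 i7&i8:sub;sub ; dual
t=5 i9&i10:or;st ; dual
t=6 i11:bne ; no-port BR/MUL
t=7 i12:mul ; tail

CYCLES = 8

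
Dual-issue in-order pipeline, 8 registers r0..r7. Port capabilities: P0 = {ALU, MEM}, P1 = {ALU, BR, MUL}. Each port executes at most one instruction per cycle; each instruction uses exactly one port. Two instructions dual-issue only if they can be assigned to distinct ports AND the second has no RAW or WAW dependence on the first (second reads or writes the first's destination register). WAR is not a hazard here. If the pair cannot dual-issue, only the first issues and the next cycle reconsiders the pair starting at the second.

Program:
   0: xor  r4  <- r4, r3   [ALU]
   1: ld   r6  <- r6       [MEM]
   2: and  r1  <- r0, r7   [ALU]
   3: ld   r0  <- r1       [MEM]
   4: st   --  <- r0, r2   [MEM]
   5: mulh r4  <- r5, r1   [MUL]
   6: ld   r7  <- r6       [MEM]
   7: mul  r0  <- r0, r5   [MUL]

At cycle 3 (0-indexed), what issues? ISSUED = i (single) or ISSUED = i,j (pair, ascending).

c0: i0,i1 xor.ALU+ld.MEM  2-wide
c1: i2 and.ALU  RAW r1
c2: i3 ld.MEM  no-port MEM/MEM
c3: i4,i5 st.MEM+mulh.MUL  2-wide
c4: i6,i7 ld.MEM+mul.MUL  2-wide

ISSUED = 4,5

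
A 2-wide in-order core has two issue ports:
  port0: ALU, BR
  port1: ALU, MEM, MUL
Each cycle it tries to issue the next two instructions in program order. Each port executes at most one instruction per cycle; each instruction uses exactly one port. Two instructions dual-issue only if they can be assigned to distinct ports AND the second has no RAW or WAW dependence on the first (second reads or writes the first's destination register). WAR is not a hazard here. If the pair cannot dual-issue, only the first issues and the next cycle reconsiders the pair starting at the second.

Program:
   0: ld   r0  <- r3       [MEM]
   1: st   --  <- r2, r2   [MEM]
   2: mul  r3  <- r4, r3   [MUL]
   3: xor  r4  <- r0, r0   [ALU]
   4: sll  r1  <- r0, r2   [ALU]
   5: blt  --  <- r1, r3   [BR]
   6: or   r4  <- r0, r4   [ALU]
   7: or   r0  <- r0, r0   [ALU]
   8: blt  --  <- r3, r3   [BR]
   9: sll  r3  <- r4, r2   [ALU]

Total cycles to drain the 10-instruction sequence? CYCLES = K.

c0: i0 ld.MEM  no-port MEM/MEM
c1: i1 st.MEM  no-port MEM/MUL
c2: i2+i3 mul.MUL+xor.ALU  dual
c3: i4 sll.ALU  RAW r1
c4: i5+i6 blt.BR+or.ALU  dual
c5: i7+i8 or.ALU+blt.BR  dual
c6: i9 sll.ALU  tail

CYCLES = 7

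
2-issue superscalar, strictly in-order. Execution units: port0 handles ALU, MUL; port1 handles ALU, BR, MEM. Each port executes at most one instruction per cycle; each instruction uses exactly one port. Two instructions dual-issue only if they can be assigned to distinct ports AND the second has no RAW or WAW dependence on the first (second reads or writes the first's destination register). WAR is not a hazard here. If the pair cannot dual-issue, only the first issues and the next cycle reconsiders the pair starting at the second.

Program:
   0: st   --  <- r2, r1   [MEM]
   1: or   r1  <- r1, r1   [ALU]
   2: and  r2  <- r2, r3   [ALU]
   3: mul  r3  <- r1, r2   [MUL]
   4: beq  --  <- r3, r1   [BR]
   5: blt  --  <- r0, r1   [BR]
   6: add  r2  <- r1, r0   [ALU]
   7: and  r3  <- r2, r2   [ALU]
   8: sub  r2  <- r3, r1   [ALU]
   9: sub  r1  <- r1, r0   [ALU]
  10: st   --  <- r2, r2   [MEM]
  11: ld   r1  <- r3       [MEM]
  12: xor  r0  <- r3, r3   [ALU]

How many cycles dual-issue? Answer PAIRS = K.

0. st+or @i0&i1  | dual
1. and @i2  | RAW r2
2. mul @i3  | RAW r3
3. beq @i4  | no-port BR/BR
4. blt+add @i5&i6  | dual
5. and @i7  | RAW r3
6. sub+sub @i8&i9  | dual
7. st @i10  | no-port MEM/MEM
8. ld+xor @i11&i12  | dual

PAIRS = 4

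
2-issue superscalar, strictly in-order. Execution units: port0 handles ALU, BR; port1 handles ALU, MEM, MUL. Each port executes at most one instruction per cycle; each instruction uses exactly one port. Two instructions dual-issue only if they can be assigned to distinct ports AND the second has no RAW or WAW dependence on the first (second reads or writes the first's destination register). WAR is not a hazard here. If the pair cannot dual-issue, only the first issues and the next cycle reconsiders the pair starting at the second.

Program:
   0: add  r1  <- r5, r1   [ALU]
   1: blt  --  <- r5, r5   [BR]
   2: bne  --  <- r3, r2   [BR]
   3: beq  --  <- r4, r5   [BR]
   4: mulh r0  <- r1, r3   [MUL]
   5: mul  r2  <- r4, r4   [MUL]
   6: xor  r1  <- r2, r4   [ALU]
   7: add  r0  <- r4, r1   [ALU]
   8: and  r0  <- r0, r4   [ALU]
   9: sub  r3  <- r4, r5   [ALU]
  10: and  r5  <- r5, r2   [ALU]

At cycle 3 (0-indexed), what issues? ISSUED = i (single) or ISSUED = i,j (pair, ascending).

0. add;blt @i0+i1  | pair
1. bne @i2  | no-port BR/BR
2. beq;mulh @i3+i4  | pair
3. mul @i5  | RAW r2
4. xor @i6  | RAW r1
5. add @i7  | RAW+WAW r0
6. and;sub @i8+i9  | pair
7. and @i10  | tail

ISSUED = 5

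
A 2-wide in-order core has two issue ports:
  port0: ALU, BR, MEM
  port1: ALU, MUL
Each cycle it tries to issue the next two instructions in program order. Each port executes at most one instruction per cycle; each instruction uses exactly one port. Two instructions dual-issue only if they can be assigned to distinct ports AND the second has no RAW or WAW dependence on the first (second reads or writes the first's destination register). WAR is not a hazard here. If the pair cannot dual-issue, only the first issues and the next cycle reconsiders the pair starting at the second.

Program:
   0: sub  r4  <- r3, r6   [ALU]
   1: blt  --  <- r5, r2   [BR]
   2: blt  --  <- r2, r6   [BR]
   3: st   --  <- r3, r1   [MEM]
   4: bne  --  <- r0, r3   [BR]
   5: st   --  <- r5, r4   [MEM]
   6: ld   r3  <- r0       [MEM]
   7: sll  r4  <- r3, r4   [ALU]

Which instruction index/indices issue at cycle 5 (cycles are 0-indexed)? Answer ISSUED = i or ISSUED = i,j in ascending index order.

0. sub+blt @i0&i1  | pair
1. blt @i2  | no-port BR/MEM
2. st @i3  | no-port MEM/BR
3. bne @i4  | no-port BR/MEM
4. st @i5  | no-port MEM/MEM
5. ld @i6  | RAW r3
6. sll @i7  | tail

ISSUED = 6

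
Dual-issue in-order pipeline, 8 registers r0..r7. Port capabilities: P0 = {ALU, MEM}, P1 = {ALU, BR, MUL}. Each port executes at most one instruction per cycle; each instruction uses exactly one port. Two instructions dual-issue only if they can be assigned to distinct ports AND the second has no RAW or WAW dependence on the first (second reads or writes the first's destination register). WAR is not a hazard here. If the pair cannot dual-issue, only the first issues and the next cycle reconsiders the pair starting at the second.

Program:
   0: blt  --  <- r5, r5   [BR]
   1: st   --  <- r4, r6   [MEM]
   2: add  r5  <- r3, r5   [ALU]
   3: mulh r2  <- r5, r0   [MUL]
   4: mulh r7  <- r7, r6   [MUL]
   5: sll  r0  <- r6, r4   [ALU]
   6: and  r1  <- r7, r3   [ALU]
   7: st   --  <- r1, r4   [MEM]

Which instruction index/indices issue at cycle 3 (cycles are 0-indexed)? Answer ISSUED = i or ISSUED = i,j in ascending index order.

ISSUED = 4,5

c0: i0/i1 blt+st  dual
c1: i2 add  RAW r5
c2: i3 mulh  no-port MUL/MUL
c3: i4/i5 mulh+sll  dual
c4: i6 and  RAW r1
c5: i7 st  tail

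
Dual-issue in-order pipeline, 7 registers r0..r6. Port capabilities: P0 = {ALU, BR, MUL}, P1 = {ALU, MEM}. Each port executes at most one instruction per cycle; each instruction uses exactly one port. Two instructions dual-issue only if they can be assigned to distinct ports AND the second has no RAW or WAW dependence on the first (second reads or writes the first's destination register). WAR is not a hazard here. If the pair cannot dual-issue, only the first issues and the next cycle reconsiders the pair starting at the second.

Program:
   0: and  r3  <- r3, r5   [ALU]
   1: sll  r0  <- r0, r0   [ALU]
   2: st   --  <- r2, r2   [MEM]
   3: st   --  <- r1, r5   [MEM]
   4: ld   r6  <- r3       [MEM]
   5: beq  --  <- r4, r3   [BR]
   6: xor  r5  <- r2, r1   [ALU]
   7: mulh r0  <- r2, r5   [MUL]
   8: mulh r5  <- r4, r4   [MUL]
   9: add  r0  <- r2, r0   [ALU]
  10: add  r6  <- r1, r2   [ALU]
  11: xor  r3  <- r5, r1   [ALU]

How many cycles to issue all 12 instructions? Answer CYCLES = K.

t=0 i0,i1:and.ALU sll.ALU ; dual
t=1 i2:st.MEM ; no-port MEM/MEM
t=2 i3:st.MEM ; no-port MEM/MEM
t=3 i4,i5:ld.MEM beq.BR ; dual
t=4 i6:xor.ALU ; RAW r5
t=5 i7:mulh.MUL ; no-port MUL/MUL
t=6 i8,i9:mulh.MUL add.ALU ; dual
t=7 i10,i11:add.ALU xor.ALU ; dual

CYCLES = 8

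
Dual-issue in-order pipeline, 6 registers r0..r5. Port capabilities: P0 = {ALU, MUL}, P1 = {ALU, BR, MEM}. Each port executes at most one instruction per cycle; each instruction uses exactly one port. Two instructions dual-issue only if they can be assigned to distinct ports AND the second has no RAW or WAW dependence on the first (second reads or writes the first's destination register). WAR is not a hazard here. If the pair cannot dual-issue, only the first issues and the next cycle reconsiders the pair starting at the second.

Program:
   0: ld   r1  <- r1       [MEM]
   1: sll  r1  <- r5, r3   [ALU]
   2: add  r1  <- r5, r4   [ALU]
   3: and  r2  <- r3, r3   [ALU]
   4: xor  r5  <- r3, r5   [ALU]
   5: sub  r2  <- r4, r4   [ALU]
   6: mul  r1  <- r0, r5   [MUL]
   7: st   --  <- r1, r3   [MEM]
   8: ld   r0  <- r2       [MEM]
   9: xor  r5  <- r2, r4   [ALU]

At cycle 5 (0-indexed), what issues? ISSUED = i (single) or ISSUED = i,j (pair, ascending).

ISSUED = 7

#0 head=0: ld.MEM i0 WAW r1
#1 head=1: sll.ALU i1 WAW r1
#2 head=2: add.ALU+and.ALU i2/i3 dual
#3 head=4: xor.ALU+sub.ALU i4/i5 dual
#4 head=6: mul.MUL i6 RAW r1
#5 head=7: st.MEM i7 no-port MEM/MEM
#6 head=8: ld.MEM+xor.ALU i8/i9 dual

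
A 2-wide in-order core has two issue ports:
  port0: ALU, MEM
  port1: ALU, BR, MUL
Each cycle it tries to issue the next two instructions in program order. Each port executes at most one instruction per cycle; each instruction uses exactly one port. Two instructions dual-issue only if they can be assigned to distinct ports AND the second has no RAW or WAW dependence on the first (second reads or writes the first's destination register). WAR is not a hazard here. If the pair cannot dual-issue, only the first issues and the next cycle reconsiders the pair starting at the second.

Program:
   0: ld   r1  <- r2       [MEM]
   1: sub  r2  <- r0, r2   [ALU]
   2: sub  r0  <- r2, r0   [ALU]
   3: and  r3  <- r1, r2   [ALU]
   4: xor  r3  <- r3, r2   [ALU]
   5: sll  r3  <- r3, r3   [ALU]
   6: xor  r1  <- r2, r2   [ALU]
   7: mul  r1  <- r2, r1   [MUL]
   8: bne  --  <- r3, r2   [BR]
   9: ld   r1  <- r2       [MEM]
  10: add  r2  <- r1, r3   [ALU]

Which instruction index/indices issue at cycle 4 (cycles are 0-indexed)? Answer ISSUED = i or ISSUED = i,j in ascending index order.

[0] i0/i1  ld+sub  -- dual
[1] i2/i3  sub+and  -- dual
[2] i4  xor  -- RAW+WAW r3
[3] i5/i6  sll+xor  -- dual
[4] i7  mul  -- no-port MUL/BR
[5] i8/i9  bne+ld  -- dual
[6] i10  add  -- tail

ISSUED = 7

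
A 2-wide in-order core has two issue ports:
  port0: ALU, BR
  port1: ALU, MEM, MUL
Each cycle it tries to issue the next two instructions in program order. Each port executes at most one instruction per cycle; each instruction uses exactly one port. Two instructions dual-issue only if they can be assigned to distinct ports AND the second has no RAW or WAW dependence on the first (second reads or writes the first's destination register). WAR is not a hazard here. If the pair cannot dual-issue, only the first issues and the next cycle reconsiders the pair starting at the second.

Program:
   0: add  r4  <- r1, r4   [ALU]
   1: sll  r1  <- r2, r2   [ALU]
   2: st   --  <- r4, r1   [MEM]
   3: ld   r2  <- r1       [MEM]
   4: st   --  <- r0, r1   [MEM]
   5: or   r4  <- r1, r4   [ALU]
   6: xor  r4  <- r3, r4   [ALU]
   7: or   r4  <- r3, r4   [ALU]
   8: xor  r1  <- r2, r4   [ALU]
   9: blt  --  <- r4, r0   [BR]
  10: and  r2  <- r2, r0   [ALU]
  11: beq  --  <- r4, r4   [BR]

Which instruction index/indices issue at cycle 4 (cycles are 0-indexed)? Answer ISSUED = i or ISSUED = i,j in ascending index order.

[0] i0,i1  add;sll  -- dual
[1] i2  st  -- no-port MEM/MEM
[2] i3  ld  -- no-port MEM/MEM
[3] i4,i5  st;or  -- dual
[4] i6  xor  -- RAW+WAW r4
[5] i7  or  -- RAW r4
[6] i8,i9  xor;blt  -- dual
[7] i10,i11  and;beq  -- dual

ISSUED = 6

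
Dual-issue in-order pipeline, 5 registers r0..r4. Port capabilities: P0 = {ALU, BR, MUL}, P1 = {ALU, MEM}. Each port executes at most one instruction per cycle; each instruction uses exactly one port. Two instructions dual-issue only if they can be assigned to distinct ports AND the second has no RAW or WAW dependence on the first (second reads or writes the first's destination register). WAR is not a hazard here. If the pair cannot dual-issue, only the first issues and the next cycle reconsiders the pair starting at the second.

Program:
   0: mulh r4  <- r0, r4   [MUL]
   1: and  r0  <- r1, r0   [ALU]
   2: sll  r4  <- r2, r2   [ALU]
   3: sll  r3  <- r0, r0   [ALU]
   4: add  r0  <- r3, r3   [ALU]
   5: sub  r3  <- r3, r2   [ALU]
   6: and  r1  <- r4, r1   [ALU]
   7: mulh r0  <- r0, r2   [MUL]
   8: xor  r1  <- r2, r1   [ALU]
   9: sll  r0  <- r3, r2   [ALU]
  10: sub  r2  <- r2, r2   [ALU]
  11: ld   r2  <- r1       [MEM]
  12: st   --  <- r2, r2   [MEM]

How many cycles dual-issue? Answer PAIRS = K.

t=0 i0&i1:mulh.MUL;and.ALU ; dual
t=1 i2&i3:sll.ALU;sll.ALU ; dual
t=2 i4&i5:add.ALU;sub.ALU ; dual
t=3 i6&i7:and.ALU;mulh.MUL ; dual
t=4 i8&i9:xor.ALU;sll.ALU ; dual
t=5 i10:sub.ALU ; WAW r2
t=6 i11:ld.MEM ; no-port MEM/MEM
t=7 i12:st.MEM ; tail

PAIRS = 5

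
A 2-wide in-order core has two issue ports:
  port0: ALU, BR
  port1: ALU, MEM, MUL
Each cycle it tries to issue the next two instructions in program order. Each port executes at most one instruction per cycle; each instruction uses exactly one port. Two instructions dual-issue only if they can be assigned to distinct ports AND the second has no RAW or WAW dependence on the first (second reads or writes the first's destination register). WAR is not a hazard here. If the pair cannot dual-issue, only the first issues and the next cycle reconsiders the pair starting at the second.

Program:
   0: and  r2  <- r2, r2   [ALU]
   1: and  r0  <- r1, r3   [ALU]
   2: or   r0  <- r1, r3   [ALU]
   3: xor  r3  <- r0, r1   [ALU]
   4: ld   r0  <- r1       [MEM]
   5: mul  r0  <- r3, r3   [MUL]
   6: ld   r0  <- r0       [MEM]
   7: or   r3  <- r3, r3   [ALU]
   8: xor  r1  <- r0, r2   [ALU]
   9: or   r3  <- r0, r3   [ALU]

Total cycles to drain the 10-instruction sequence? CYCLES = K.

t=0 i0+i1:and.ALU+and.ALU ; 2-wide
t=1 i2:or.ALU ; RAW r0
t=2 i3+i4:xor.ALU+ld.MEM ; 2-wide
t=3 i5:mul.MUL ; no-port MUL/MEM
t=4 i6+i7:ld.MEM+or.ALU ; 2-wide
t=5 i8+i9:xor.ALU+or.ALU ; 2-wide

CYCLES = 6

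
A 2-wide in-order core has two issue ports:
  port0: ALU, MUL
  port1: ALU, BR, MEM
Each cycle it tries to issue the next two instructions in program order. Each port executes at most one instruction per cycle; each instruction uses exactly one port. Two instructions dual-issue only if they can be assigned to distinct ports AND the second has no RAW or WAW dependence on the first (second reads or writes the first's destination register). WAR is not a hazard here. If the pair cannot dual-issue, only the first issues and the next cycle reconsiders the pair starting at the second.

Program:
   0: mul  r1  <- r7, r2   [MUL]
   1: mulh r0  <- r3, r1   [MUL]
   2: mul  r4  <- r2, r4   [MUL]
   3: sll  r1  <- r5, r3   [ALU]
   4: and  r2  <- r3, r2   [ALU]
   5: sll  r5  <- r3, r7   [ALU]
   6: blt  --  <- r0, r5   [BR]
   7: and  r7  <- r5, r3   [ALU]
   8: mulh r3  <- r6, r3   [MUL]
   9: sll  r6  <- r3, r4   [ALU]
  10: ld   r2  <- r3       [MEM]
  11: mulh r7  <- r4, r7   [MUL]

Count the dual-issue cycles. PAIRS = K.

PAIRS = 4

[0] i0  mul.MUL  -- no-port MUL/MUL
[1] i1  mulh.MUL  -- no-port MUL/MUL
[2] i2/i3  mul.MUL/sll.ALU  -- dual
[3] i4/i5  and.ALU/sll.ALU  -- dual
[4] i6/i7  blt.BR/and.ALU  -- dual
[5] i8  mulh.MUL  -- RAW r3
[6] i9/i10  sll.ALU/ld.MEM  -- dual
[7] i11  mulh.MUL  -- tail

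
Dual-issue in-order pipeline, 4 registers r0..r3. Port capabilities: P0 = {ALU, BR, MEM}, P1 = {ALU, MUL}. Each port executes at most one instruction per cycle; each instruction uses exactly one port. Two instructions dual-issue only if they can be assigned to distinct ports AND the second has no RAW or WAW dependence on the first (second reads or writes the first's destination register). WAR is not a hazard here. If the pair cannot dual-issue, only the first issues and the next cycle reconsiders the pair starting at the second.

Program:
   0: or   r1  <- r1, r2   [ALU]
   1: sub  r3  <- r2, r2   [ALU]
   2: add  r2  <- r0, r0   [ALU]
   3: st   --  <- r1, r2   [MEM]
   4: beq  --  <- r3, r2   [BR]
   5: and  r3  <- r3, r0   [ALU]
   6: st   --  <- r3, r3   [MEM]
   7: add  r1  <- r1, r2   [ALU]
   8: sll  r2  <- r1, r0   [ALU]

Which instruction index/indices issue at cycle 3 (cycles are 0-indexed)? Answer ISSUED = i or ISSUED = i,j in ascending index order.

ISSUED = 4,5

#0 head=0: or.ALU sub.ALU i0&i1 pair
#1 head=2: add.ALU i2 RAW r2
#2 head=3: st.MEM i3 no-port MEM/BR
#3 head=4: beq.BR and.ALU i4&i5 pair
#4 head=6: st.MEM add.ALU i6&i7 pair
#5 head=8: sll.ALU i8 tail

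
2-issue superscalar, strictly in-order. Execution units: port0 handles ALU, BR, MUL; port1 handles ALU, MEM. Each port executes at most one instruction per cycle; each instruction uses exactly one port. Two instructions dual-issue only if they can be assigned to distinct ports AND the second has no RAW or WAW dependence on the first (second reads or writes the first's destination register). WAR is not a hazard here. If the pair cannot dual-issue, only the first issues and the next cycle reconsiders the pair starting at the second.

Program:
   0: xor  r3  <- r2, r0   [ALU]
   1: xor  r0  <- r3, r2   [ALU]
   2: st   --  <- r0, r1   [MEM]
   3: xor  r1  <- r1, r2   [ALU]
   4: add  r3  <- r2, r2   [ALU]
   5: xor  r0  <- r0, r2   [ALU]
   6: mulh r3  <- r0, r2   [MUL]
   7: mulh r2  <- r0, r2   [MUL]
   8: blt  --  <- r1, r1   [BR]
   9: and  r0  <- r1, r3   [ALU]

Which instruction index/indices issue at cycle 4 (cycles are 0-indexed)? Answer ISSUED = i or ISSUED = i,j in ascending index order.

  cy0 -> i0 (xor.ALU) RAW r3
  cy1 -> i1 (xor.ALU) RAW r0
  cy2 -> i2&i3 (st.MEM+xor.ALU) pair
  cy3 -> i4&i5 (add.ALU+xor.ALU) pair
  cy4 -> i6 (mulh.MUL) no-port MUL/MUL
  cy5 -> i7 (mulh.MUL) no-port MUL/BR
  cy6 -> i8&i9 (blt.BR+and.ALU) pair

ISSUED = 6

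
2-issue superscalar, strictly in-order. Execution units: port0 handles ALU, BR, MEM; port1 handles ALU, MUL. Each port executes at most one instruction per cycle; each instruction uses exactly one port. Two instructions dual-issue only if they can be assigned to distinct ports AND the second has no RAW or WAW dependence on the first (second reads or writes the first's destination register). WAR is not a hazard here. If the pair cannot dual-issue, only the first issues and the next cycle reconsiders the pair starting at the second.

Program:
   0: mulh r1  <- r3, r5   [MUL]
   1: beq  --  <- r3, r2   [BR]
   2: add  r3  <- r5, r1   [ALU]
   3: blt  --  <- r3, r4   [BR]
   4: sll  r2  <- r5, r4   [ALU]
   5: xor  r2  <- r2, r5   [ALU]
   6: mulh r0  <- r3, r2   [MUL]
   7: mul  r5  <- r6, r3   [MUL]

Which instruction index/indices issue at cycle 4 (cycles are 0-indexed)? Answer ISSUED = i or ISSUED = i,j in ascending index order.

ISSUED = 6

0. mulh.MUL+beq.BR @i0&i1  | dual
1. add.ALU @i2  | RAW r3
2. blt.BR+sll.ALU @i3&i4  | dual
3. xor.ALU @i5  | RAW r2
4. mulh.MUL @i6  | no-port MUL/MUL
5. mul.MUL @i7  | tail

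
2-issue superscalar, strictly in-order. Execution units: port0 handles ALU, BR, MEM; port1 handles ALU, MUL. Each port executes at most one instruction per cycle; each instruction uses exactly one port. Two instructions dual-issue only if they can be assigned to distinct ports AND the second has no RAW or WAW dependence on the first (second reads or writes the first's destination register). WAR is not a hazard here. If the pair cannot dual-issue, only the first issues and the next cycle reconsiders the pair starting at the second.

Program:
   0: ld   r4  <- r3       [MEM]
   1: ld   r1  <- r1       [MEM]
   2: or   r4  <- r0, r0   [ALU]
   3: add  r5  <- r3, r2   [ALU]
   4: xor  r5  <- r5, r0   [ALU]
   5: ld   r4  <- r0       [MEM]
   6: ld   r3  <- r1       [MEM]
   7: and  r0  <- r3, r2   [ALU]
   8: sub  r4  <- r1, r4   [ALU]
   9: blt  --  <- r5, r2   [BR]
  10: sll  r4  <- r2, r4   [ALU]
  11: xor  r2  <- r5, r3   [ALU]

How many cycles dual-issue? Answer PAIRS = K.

PAIRS = 4

  cy0 -> i0 (ld) no-port MEM/MEM
  cy1 -> i1+i2 (ld;or) 2-wide
  cy2 -> i3 (add) RAW+WAW r5
  cy3 -> i4+i5 (xor;ld) 2-wide
  cy4 -> i6 (ld) RAW r3
  cy5 -> i7+i8 (and;sub) 2-wide
  cy6 -> i9+i10 (blt;sll) 2-wide
  cy7 -> i11 (xor) tail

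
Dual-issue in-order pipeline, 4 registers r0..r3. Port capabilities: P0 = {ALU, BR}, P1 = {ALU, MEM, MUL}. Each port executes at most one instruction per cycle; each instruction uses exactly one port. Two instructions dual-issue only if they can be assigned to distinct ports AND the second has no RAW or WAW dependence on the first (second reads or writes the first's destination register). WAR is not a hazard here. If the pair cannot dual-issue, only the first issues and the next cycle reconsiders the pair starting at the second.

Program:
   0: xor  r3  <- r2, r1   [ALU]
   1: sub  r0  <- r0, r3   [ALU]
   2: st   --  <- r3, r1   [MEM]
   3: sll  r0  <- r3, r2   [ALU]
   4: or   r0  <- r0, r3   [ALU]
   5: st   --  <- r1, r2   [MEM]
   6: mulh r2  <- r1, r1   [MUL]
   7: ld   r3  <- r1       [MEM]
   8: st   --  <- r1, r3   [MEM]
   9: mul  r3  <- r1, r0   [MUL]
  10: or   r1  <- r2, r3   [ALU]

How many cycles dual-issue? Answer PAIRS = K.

#0 head=0: xor.ALU i0 RAW r3
#1 head=1: sub.ALU;st.MEM i1&i2 2-wide
#2 head=3: sll.ALU i3 RAW+WAW r0
#3 head=4: or.ALU;st.MEM i4&i5 2-wide
#4 head=6: mulh.MUL i6 no-port MUL/MEM
#5 head=7: ld.MEM i7 no-port MEM/MEM
#6 head=8: st.MEM i8 no-port MEM/MUL
#7 head=9: mul.MUL i9 RAW r3
#8 head=10: or.ALU i10 tail

PAIRS = 2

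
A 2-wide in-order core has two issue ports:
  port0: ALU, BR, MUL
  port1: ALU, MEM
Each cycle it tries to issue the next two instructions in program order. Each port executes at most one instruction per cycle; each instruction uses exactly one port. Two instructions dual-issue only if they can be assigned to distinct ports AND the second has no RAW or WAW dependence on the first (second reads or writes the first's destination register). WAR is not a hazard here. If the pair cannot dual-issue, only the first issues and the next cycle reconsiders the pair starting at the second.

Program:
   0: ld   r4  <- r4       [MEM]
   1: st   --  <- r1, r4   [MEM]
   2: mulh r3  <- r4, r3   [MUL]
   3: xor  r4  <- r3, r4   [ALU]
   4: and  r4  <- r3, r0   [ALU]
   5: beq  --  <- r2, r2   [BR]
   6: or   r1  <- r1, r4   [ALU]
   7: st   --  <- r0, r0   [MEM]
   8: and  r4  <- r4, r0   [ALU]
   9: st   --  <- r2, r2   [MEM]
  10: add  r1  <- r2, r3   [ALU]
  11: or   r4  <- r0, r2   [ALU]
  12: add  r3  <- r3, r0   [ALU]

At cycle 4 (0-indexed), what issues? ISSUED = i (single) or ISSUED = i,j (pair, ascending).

ISSUED = 6,7

#0 head=0: ld.MEM i0 no-port MEM/MEM
#1 head=1: st.MEM;mulh.MUL i1&i2 pair
#2 head=3: xor.ALU i3 WAW r4
#3 head=4: and.ALU;beq.BR i4&i5 pair
#4 head=6: or.ALU;st.MEM i6&i7 pair
#5 head=8: and.ALU;st.MEM i8&i9 pair
#6 head=10: add.ALU;or.ALU i10&i11 pair
#7 head=12: add.ALU i12 tail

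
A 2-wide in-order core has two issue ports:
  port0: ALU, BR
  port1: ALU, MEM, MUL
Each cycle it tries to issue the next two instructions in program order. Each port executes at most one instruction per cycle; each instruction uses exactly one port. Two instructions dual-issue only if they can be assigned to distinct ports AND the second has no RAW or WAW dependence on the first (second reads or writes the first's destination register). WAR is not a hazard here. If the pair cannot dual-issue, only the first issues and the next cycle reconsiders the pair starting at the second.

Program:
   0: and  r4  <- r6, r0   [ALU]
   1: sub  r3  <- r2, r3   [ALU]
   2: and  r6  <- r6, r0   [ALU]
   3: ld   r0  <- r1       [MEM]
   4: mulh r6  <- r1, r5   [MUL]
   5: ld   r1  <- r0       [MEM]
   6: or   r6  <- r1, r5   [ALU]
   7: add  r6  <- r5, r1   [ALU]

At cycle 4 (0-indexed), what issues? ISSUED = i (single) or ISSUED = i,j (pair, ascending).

[0] i0,i1  and.ALU+sub.ALU  -- dual
[1] i2,i3  and.ALU+ld.MEM  -- dual
[2] i4  mulh.MUL  -- no-port MUL/MEM
[3] i5  ld.MEM  -- RAW r1
[4] i6  or.ALU  -- WAW r6
[5] i7  add.ALU  -- tail

ISSUED = 6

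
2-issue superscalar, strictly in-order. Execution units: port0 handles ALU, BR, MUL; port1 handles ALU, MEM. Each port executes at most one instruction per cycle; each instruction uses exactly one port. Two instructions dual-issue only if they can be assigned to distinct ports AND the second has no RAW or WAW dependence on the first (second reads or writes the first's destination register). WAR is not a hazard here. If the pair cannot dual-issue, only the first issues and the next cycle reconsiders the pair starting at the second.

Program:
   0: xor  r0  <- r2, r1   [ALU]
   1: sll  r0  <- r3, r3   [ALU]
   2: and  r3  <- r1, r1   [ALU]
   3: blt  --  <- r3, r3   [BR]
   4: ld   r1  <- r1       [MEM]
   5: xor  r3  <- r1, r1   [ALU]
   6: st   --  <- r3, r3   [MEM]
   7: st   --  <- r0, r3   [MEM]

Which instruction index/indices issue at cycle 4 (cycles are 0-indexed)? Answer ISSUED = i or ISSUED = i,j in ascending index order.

ISSUED = 6

  cy0 -> i0 (xor.ALU) WAW r0
  cy1 -> i1/i2 (sll.ALU+and.ALU) 2-wide
  cy2 -> i3/i4 (blt.BR+ld.MEM) 2-wide
  cy3 -> i5 (xor.ALU) RAW r3
  cy4 -> i6 (st.MEM) no-port MEM/MEM
  cy5 -> i7 (st.MEM) tail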